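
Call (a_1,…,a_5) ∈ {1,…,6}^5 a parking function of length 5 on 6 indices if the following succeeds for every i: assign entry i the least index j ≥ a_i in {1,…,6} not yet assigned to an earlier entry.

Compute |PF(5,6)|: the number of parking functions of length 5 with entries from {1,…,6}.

Count = 2·7^4 = 2×2401 = 4802
Check (1,3,2,4,3) → sorted (1,2,3,3,4): b_i ≤ 1+i ∀i, a PF.

4802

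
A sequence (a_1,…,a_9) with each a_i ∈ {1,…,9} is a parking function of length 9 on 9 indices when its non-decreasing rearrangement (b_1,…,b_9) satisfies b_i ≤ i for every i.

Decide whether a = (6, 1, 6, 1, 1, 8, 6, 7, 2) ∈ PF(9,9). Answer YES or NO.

NO

Sorted: b = (1, 1, 1, 2, 6, 6, 6, 7, 8).
  b_1=1 ≤ 1
  b_2=1 ≤ 2
  b_3=1 ≤ 3
  b_4=2 ≤ 4
  b_5=6 > 5
  fails at i=5 ⇒ NO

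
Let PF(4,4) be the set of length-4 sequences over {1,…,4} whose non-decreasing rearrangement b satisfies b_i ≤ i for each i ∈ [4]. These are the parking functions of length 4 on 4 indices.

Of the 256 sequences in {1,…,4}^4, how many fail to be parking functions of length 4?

131

Count = (5−4)·5^(4−1) = 1×125 = 125 [KW]
E.g. (3,4,4,4) → sorted (3,4,4,4): b_1=3>1, not a PF.
Total 256; non-PF = 256−125 = 131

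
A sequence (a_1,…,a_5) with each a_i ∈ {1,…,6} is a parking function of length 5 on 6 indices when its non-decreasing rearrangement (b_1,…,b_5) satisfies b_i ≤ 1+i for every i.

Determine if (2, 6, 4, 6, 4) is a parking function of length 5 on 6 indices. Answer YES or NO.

NO

Rearranged: b = (2, 4, 4, 6, 6).
  b_1=2 ≤ 2
  b_2=4 > 3
  fails at i=2 ⇒ NO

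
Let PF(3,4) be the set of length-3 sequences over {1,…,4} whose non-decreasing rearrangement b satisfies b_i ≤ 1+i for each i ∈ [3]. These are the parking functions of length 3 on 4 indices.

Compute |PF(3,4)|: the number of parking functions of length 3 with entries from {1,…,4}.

|PF(3,4)| = 2·5^2 = 2×25 = 50 (Konheim–Weiss)
One tuple (2,3,4) → sorted (2,3,4): b_i ≤ 1+i ∀i, a PF.

50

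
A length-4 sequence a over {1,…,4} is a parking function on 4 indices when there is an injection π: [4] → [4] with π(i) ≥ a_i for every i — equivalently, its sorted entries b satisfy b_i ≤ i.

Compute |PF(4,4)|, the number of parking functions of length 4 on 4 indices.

125

|PF| = (4−4+1)·(4+1)^(4−1) = 1·125 = 125 (Konheim–Weiss)
One tuple (4,1,1,1) → sorted (1,1,1,4): b_i ≤ i ∀i, a PF.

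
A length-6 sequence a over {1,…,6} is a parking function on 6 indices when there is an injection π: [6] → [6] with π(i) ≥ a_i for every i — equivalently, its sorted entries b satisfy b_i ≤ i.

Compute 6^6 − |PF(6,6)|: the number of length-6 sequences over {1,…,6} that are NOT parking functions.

|PF(6,6)| = 1·7^5 = 1·16807 = 16807 [KW]
E.g. (5,5,4,6,6,6) → sorted (4,5,5,6,6,6): b_1=4>1, not a PF.
6^6 − 16807 = 46656 − 16807 = 29849

29849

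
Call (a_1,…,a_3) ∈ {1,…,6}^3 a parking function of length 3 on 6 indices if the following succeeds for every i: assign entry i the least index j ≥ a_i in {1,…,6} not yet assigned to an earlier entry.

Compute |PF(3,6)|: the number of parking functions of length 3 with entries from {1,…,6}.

|PF| = (7−3)·7^(3−1) = 4×49 = 196 [KW]
One tuple (2,3,3) → sorted (2,3,3): b_i ≤ 3+i ∀i, a PF.

196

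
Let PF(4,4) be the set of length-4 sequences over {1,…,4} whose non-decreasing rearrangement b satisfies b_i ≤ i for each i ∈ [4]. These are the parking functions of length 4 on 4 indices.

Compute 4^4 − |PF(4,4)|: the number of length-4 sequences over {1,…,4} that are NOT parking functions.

|PF| = (4+1−4)·(4+1)^{4−1} = 1×125 = 125 (Konheim–Weiss)
Check (3,2,3,2) → sorted (2,2,3,3): b_1=2>1, not a PF.
So 256 − 125 = 131 fail.

131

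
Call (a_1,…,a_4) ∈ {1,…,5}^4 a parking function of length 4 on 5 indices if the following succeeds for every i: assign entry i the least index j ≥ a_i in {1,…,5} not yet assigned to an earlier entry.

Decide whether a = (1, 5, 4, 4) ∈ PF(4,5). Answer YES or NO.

Rearranged: b = (1, 4, 4, 5).
  b_1=1 ≤ 2
  b_2=4 > 3
  fails at i=2 ⇒ NO

NO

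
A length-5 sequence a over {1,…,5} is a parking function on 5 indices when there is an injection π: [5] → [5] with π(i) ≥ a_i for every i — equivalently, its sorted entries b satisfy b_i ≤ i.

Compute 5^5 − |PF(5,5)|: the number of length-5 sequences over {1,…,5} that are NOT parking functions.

|PF| = (5−5+1)·(5+1)^(5−1) = 1×1296 = 1296 (Pollak)
E.g. (5,3,4,4,1) → sorted (1,3,4,4,5): b_2=3>2, not a PF.
5^5 − 1296 = 3125 − 1296 = 1829

1829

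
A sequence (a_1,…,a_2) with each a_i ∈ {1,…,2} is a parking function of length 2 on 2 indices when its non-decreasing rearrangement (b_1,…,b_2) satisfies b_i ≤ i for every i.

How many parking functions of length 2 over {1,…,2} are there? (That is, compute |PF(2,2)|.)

Count = (2−2+1)·(2+1)^(2−1) = 1×3 = 3 (Pollak)
Example (1,1) → sorted (1,1): b_i ≤ i ∀i, a PF.

3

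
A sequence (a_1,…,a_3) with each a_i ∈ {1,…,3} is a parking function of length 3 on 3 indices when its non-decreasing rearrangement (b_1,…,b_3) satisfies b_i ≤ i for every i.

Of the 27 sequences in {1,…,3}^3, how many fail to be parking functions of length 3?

|PF| = (4−3)·4^(3−1) = 1 · 16 = 16 (Pollak)
Example (2,3,3) → sorted (2,3,3): b_1=2>1, not a PF.
Total 27; non-PF = 27−16 = 11

11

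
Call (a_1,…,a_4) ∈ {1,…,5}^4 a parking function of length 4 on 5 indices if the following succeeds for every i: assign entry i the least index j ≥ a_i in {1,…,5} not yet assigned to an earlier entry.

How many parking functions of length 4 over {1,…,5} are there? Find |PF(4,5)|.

432

|PF| = (6−4)·6^(4−1) = 2×216 = 432 [KW]
Check (3,1,4,1) → sorted (1,1,3,4): b_i ≤ 1+i ∀i, a PF.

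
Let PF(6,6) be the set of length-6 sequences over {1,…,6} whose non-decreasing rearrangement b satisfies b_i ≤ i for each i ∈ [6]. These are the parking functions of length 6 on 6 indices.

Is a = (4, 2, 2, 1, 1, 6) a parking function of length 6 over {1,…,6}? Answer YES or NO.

Order a: b = (1, 1, 2, 2, 4, 6).
  b_1=1 ≤ 1
  b_2=1 ≤ 2
  b_3=2 ≤ 3
  b_4=2 ≤ 4
  b_5=4 ≤ 5
  b_6=6 ≤ 6
All bounds hold ⇒ YES

YES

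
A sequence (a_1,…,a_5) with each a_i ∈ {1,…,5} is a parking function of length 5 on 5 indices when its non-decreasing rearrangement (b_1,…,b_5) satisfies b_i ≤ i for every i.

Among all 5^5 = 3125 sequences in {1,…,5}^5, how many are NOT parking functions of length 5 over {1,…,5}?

1829

#PF = (5+1−5)·(5+1)^{5−1} = 1·1296 = 1296 [KW]
Example (3,3,2,3,4) → sorted (2,3,3,3,4): b_1=2>1, not a PF.
5^5 − 1296 = 3125 − 1296 = 1829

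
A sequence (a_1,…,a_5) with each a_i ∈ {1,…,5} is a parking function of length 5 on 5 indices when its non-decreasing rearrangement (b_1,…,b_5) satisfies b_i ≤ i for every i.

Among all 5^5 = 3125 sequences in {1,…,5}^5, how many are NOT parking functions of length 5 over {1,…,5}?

1829

Count = (6−5)·6^(5−1) = 1 · 1296 = 1296
Example (3,5,3,2,4) → sorted (2,3,3,4,5): b_1=2>1, not a PF.
5^5 − 1296 = 3125 − 1296 = 1829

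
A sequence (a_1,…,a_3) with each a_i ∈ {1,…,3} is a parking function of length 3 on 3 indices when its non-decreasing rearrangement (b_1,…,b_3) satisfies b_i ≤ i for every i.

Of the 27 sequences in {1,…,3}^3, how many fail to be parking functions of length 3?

|PF(3,3)| = (3−3+1)·(3+1)^(3−1) = 1·16 = 16 [KW]
One tuple (1,3,3) → sorted (1,3,3): b_2=3>2, not a PF.
Total 27; non-PF = 27−16 = 11

11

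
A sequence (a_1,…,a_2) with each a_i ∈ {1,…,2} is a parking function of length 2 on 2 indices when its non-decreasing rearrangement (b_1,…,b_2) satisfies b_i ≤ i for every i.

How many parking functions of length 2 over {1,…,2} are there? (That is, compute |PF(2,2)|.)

|PF(2,2)| = (2−2+1)·(2+1)^(2−1) = 1·3 = 3 (Konheim–Weiss)
One tuple (2,1) → sorted (1,2): b_i ≤ i ∀i, a PF.

3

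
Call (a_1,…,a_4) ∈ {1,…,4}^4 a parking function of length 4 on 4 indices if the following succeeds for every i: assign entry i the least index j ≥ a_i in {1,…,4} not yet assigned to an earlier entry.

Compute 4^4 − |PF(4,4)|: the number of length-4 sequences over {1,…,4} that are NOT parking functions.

131

|PF(4,4)| = (5−4)·5^(4−1) = 1×125 = 125
One tuple (4,1,4,4) → sorted (1,4,4,4): b_2=4>2, not a PF.
4^4 − 125 = 256 − 125 = 131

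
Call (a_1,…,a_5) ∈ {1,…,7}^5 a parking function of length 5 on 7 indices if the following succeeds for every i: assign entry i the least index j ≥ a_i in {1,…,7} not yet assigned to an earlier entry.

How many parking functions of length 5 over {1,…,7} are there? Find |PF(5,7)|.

12288

Count = (7−5+1)·(7+1)^(5−1) = 3×4096 = 12288 (Pollak)
One tuple (3,6,1,4,4) → sorted (1,3,4,4,6): b_i ≤ 2+i ∀i, a PF.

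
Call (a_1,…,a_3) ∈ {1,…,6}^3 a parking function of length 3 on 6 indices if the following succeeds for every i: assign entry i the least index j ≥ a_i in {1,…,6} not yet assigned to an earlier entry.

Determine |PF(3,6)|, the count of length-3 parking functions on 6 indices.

196

|PF| = 4·7^2 = 4 · 49 = 196 [KW]
E.g. (2,3,5) → sorted (2,3,5): b_i ≤ 3+i ∀i, a PF.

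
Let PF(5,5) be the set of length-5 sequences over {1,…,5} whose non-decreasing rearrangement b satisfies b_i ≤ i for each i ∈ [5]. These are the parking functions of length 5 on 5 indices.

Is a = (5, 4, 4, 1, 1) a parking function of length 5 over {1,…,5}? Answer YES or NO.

Order a: b = (1, 1, 4, 4, 5).
  b_1=1 ≤ 1
  b_2=1 ≤ 2
  b_3=4 > 3
  fails at i=3 ⇒ NO

NO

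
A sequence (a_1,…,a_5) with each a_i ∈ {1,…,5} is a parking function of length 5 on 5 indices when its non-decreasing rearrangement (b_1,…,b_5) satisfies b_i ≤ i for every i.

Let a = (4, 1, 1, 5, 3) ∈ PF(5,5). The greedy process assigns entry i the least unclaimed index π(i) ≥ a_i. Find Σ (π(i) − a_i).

Σπ = 5·6/2 = 15 (π permutes [5]); Σa = 4+1+1+5+3 = 14; disp = 15−14 = 1.

1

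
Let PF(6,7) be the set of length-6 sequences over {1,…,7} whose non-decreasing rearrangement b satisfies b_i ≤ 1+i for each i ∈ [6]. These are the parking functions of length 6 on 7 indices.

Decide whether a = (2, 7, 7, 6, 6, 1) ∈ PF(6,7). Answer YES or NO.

NO

Rearranged: b = (1, 2, 6, 6, 7, 7).
  b_1=1 ≤ 2
  b_2=2 ≤ 3
  b_3=6 > 4
  fails at i=3 ⇒ NO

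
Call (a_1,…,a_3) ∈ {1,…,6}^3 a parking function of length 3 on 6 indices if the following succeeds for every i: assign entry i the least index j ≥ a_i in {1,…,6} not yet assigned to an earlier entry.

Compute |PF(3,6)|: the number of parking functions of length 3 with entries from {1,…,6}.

|PF(3,6)| = (6−3+1)·(6+1)^(3−1) = 4 · 49 = 196
E.g. (3,1,1) → sorted (1,1,3): b_i ≤ 3+i ∀i, a PF.

196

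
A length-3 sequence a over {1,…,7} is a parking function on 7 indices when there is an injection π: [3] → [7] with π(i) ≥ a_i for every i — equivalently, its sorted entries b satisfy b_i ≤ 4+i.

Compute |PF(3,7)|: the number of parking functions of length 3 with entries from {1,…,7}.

#PF = (7+1−3)·(7+1)^{3−1} = 5×64 = 320 (Pollak)
One tuple (1,1,7) → sorted (1,1,7): b_i ≤ 4+i ∀i, a PF.

320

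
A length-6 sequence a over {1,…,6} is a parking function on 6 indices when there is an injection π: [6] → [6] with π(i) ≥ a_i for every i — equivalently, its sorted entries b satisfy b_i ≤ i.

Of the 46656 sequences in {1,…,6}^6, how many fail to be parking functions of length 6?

29849

#PF = (7−6)·7^(6−1) = 1 · 16807 = 16807 (Konheim–Weiss)
One tuple (6,3,3,6,6,5) → sorted (3,3,5,6,6,6): b_1=3>1, not a PF.
So 46656 − 16807 = 29849 fail.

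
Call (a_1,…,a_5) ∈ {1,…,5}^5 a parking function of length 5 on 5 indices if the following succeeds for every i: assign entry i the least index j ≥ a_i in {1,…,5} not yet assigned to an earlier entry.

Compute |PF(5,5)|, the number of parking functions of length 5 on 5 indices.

Count = (5+1−5)·(5+1)^{5−1} = 1·1296 = 1296
One tuple (1,4,4,2,1) → sorted (1,1,2,4,4): b_i ≤ i ∀i, a PF.

1296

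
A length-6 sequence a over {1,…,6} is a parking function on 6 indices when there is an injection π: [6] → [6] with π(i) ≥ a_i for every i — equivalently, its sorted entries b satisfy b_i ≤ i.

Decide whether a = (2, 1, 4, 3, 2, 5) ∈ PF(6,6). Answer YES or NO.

Order a: b = (1, 2, 2, 3, 4, 5).
  b_1=1 ≤ 1
  b_2=2 ≤ 2
  b_3=2 ≤ 3
  b_4=3 ≤ 4
  b_5=4 ≤ 5
  b_6=5 ≤ 6
All bounds hold ⇒ YES

YES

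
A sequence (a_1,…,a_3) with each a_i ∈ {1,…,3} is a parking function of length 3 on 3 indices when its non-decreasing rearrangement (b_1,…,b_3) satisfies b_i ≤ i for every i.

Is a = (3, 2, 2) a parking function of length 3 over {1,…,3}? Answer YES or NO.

NO

Rearranged: b = (2, 2, 3).
  b_1=2 > 1
  fails at i=1 ⇒ NO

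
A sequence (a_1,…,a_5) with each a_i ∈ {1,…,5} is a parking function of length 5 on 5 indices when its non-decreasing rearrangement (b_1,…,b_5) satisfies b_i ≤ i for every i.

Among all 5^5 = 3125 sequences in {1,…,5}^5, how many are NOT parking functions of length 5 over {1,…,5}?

1829

Count = (5−5+1)·(5+1)^(5−1) = 1 · 1296 = 1296
Check (5,3,3,5,3) → sorted (3,3,3,5,5): b_1=3>1, not a PF.
5^5 − 1296 = 3125 − 1296 = 1829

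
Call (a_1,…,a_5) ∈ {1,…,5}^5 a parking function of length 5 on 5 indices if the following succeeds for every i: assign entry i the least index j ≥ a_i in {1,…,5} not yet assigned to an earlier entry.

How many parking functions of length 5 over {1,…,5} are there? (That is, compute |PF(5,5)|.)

1296

Count = (5−5+1)·(5+1)^(5−1) = 1×1296 = 1296 [KW]
E.g. (1,2,2,4,5) → sorted (1,2,2,4,5): b_i ≤ i ∀i, a PF.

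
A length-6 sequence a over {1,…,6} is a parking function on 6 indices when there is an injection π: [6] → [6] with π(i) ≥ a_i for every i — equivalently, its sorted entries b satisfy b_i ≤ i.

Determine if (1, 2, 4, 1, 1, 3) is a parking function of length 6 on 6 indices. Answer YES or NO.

YES

Order a: b = (1, 1, 1, 2, 3, 4).
  b_1=1 ≤ 1
  b_2=1 ≤ 2
  b_3=1 ≤ 3
  b_4=2 ≤ 4
  b_5=3 ≤ 5
  b_6=4 ≤ 6
All bounds hold ⇒ YES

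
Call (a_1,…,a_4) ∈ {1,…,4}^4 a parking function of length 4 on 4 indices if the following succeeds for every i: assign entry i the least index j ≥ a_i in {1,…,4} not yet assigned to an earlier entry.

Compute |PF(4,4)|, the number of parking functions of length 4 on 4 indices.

|PF| = (4+1−4)·(4+1)^{4−1} = 1·125 = 125
Check (2,1,1,3) → sorted (1,1,2,3): b_i ≤ i ∀i, a PF.

125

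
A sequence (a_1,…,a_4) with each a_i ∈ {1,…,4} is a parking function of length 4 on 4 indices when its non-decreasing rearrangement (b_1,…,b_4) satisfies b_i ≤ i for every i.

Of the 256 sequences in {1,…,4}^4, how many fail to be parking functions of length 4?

|PF| = (5−4)·5^(4−1) = 1×125 = 125 (Konheim–Weiss)
One tuple (3,3,2,4) → sorted (2,3,3,4): b_1=2>1, not a PF.
Total 256; non-PF = 256−125 = 131

131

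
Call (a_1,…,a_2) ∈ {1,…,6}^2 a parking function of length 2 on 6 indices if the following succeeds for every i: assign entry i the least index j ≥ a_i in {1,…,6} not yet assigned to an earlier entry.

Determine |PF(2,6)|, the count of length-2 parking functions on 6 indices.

#PF = (6+1−2)·(6+1)^{2−1} = 5×7 = 35 [KW]
One tuple (3,3) → sorted (3,3): b_i ≤ 4+i ∀i, a PF.

35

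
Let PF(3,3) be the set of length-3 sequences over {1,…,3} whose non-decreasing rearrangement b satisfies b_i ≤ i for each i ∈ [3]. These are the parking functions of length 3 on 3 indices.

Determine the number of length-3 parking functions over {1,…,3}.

|PF(3,3)| = 1·4^2 = 1 · 16 = 16 [KW]
E.g. (1,3,2) → sorted (1,2,3): b_i ≤ i ∀i, a PF.

16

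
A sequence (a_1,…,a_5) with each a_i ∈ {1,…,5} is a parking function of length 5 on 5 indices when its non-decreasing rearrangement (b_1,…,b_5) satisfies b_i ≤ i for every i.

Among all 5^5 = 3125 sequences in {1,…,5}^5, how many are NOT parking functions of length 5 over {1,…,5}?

1829

|PF| = (5−5+1)·(5+1)^(5−1) = 1×1296 = 1296 (Konheim–Weiss)
E.g. (3,2,5,5,5) → sorted (2,3,5,5,5): b_1=2>1, not a PF.
5^5 − 1296 = 3125 − 1296 = 1829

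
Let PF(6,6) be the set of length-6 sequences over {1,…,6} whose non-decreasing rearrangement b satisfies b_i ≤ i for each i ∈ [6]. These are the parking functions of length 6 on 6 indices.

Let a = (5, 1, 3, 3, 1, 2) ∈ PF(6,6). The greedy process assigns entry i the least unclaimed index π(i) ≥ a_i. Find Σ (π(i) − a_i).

Σπ = 21 ({1..6} each once); Σa = 5+1+3+3+1+2 = 15; disp = 21−15 = 6.

6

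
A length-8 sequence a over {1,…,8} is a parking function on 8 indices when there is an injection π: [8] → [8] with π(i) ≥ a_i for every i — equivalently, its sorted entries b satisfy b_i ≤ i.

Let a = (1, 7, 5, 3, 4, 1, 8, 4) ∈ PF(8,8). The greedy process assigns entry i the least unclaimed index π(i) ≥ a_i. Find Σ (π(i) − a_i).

3

Σπ = 36 ({1..8} each once); Σa = 1+7+5+3+4+1+8+4 = 33; disp = 36−33 = 3.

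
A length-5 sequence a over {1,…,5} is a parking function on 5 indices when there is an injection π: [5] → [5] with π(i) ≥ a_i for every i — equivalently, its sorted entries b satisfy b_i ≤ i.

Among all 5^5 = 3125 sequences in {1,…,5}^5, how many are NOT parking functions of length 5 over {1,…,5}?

1829

|PF(5,5)| = (5−5+1)·(5+1)^(5−1) = 1×1296 = 1296
One tuple (1,5,5,4,4) → sorted (1,4,4,5,5): b_2=4>2, not a PF.
Total 3125; non-PF = 3125−1296 = 1829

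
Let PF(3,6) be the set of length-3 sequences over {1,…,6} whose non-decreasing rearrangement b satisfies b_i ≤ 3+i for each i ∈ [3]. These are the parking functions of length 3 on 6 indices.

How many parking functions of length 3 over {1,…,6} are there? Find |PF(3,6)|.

196

Count = (7−3)·7^(3−1) = 4·49 = 196 (Konheim–Weiss)
Example (5,2,2) → sorted (2,2,5): b_i ≤ 3+i ∀i, a PF.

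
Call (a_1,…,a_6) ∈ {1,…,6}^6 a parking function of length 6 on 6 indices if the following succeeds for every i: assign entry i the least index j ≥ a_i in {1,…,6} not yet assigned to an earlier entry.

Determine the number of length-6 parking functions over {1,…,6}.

16807

Count = 1·7^5 = 1×16807 = 16807
E.g. (4,6,1,4,2,2) → sorted (1,2,2,4,4,6): b_i ≤ i ∀i, a PF.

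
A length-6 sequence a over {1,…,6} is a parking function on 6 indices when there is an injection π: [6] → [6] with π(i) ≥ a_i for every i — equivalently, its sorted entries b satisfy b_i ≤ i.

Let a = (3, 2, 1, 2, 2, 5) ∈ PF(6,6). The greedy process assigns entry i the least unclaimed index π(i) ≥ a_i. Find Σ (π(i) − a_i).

Σπ = 6·7/2 = 21 (π permutes [6]); Σa = 3+2+1+2+2+5 = 15; disp = 21−15 = 6.

6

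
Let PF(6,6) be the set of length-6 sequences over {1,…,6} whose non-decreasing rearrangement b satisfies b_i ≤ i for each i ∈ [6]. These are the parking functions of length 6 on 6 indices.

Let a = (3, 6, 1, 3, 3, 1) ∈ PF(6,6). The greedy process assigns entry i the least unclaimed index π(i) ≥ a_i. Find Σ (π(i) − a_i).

4

Σπ = 6·7/2 = 21 (π permutes [6]); Σa = 3+6+1+3+3+1 = 17; disp = 21−17 = 4.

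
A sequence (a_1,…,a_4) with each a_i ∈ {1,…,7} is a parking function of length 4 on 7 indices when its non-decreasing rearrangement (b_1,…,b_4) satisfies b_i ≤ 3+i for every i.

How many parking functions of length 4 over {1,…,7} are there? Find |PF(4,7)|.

Count = (7+1−4)·(7+1)^{4−1} = 4 · 512 = 2048 [KW]
Check (2,1,3,2) → sorted (1,2,2,3): b_i ≤ 3+i ∀i, a PF.

2048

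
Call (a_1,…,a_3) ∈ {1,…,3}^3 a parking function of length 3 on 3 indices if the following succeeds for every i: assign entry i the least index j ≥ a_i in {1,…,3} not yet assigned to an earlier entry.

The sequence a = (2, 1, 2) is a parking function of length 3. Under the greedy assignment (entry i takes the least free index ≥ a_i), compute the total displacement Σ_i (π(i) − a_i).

1

Σπ(i) = 1+…+3 = 6; Σa = 2+1+2 = 5; disp = 6−5 = 1.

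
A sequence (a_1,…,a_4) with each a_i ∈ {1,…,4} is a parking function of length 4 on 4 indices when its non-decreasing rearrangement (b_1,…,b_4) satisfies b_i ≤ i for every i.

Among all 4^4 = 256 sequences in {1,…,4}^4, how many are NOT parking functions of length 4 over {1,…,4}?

|PF| = (5−4)·5^(4−1) = 1·125 = 125 (Pollak)
One tuple (2,4,3,4) → sorted (2,3,4,4): b_1=2>1, not a PF.
4^4 − 125 = 256 − 125 = 131

131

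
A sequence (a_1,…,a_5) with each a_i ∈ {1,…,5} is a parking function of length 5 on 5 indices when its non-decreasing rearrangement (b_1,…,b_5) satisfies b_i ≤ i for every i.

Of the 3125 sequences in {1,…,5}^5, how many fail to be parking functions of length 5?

1829

Count = (6−5)·6^(5−1) = 1·1296 = 1296 (Pollak)
Check (5,2,1,4,5) → sorted (1,2,4,5,5): b_3=4>3, not a PF.
5^5 − 1296 = 3125 − 1296 = 1829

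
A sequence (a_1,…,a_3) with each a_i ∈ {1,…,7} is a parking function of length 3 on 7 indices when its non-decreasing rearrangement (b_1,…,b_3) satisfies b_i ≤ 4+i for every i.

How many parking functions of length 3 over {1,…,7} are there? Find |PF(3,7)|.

320

|PF(3,7)| = 5·8^2 = 5·64 = 320
Check (5,5,7) → sorted (5,5,7): b_i ≤ 4+i ∀i, a PF.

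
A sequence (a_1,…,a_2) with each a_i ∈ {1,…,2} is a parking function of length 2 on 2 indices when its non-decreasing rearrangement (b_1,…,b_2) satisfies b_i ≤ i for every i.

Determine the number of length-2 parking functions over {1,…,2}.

3

|PF| = (2−2+1)·(2+1)^(2−1) = 1×3 = 3
Check (1,1) → sorted (1,1): b_i ≤ i ∀i, a PF.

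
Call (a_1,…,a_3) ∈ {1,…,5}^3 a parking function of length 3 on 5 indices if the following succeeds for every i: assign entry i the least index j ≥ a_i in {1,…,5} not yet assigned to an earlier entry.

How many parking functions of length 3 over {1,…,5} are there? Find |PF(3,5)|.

|PF(3,5)| = (6−3)·6^(3−1) = 3 · 36 = 108 (Konheim–Weiss)
Example (4,2,1) → sorted (1,2,4): b_i ≤ 2+i ∀i, a PF.

108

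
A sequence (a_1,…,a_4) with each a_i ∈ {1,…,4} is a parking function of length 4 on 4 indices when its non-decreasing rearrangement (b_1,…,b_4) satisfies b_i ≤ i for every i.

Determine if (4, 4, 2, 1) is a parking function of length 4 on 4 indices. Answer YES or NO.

NO

Order a: b = (1, 2, 4, 4).
  b_1=1 ≤ 1
  b_2=2 ≤ 2
  b_3=4 > 3
  fails at i=3 ⇒ NO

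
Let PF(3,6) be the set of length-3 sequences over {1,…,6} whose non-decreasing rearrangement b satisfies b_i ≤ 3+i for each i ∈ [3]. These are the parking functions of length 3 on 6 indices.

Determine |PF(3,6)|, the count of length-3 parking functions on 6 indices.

196

|PF(3,6)| = (7−3)·7^(3−1) = 4·49 = 196 [KW]
Check (4,3,2) → sorted (2,3,4): b_i ≤ 3+i ∀i, a PF.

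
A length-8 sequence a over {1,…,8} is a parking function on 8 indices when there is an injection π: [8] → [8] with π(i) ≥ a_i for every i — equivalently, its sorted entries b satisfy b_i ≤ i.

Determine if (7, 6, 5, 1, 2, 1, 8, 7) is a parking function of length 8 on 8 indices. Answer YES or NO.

NO

Sorted: b = (1, 1, 2, 5, 6, 7, 7, 8).
  b_1=1 ≤ 1
  b_2=1 ≤ 2
  b_3=2 ≤ 3
  b_4=5 > 4
  fails at i=4 ⇒ NO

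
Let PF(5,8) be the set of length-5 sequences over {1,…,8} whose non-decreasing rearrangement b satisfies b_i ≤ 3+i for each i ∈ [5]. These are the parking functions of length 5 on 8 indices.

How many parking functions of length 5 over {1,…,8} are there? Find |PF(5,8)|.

26244

|PF| = 4·9^4 = 4×6561 = 26244 [KW]
Check (6,4,5,7,6) → sorted (4,5,6,6,7): b_i ≤ 3+i ∀i, a PF.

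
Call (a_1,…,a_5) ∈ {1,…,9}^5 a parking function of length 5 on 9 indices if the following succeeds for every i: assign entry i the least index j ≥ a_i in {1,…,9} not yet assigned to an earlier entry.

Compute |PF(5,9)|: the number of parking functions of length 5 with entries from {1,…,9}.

50000

|PF| = (9+1−5)·(9+1)^{5−1} = 5×10000 = 50000 [KW]
E.g. (1,2,5,8,6) → sorted (1,2,5,6,8): b_i ≤ 4+i ∀i, a PF.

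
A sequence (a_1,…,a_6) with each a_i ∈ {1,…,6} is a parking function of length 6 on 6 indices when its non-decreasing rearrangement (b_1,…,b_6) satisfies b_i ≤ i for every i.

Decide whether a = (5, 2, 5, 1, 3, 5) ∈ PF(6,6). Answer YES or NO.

Rearranged: b = (1, 2, 3, 5, 5, 5).
  b_1=1 ≤ 1
  b_2=2 ≤ 2
  b_3=3 ≤ 3
  b_4=5 > 4
  fails at i=4 ⇒ NO

NO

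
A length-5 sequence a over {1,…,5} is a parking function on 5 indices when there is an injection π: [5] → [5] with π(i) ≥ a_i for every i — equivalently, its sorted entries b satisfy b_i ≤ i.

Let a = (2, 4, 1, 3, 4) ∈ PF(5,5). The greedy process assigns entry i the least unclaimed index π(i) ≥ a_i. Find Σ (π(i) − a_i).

Σπ = 15 ({1..5} each once); Σa = 2+4+1+3+4 = 14; disp = 15−14 = 1.

1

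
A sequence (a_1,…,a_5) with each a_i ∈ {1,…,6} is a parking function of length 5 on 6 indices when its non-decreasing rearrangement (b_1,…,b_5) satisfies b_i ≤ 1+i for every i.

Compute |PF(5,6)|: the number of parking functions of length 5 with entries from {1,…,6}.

4802

|PF(5,6)| = (7−5)·7^(5−1) = 2·2401 = 4802 [KW]
Check (1,2,2,2,3) → sorted (1,2,2,2,3): b_i ≤ 1+i ∀i, a PF.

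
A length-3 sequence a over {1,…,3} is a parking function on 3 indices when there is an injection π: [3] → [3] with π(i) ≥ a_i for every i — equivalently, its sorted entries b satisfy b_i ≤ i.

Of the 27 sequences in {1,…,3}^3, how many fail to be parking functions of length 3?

11

|PF| = (3−3+1)·(3+1)^(3−1) = 1·16 = 16 (Konheim–Weiss)
Check (3,3,3) → sorted (3,3,3): b_1=3>1, not a PF.
So 27 − 16 = 11 fail.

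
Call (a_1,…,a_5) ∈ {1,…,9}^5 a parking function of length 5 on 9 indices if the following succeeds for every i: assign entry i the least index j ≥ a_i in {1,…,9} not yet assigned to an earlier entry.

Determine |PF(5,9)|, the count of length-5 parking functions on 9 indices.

|PF| = (9+1−5)·(9+1)^{5−1} = 5·10000 = 50000 (Konheim–Weiss)
One tuple (1,3,4,5,9) → sorted (1,3,4,5,9): b_i ≤ 4+i ∀i, a PF.

50000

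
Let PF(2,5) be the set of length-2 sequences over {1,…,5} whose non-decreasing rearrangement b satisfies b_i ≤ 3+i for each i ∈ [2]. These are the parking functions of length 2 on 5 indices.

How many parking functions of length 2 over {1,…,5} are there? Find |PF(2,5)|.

24

|PF(2,5)| = (5+1−2)·(5+1)^{2−1} = 4·6 = 24 (Konheim–Weiss)
One tuple (1,3) → sorted (1,3): b_i ≤ 3+i ∀i, a PF.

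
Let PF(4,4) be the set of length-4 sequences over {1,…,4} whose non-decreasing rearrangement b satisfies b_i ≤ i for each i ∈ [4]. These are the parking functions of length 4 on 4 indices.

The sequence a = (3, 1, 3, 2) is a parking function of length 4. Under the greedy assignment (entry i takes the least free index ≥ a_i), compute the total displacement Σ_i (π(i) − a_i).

1

Σπ(i) = 1+…+4 = 10; Σa = 3+1+3+2 = 9; disp = 10−9 = 1.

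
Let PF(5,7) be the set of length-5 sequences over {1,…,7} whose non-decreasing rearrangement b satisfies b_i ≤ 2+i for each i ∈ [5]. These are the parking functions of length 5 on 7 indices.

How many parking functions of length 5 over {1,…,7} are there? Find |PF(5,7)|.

12288

#PF = (8−5)·8^(5−1) = 3 · 4096 = 12288 (Konheim–Weiss)
Example (4,5,6,7,2) → sorted (2,4,5,6,7): b_i ≤ 2+i ∀i, a PF.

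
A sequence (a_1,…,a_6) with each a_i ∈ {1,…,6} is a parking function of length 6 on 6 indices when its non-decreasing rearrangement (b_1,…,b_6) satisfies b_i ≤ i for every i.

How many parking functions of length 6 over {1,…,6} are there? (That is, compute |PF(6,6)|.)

Count = 1·7^5 = 1·16807 = 16807 (Pollak)
E.g. (3,2,5,4,1,4) → sorted (1,2,3,4,4,5): b_i ≤ i ∀i, a PF.

16807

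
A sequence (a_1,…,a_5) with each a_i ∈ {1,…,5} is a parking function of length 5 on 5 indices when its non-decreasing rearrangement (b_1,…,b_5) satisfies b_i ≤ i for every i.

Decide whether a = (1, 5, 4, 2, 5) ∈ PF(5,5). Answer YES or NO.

Order a: b = (1, 2, 4, 5, 5).
  b_1=1 ≤ 1
  b_2=2 ≤ 2
  b_3=4 > 3
  fails at i=3 ⇒ NO

NO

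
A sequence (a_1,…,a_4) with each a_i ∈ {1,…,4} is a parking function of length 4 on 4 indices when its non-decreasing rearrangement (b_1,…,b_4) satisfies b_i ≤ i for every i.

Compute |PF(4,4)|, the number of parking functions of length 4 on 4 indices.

125

|PF| = (4−4+1)·(4+1)^(4−1) = 1·125 = 125
Check (1,1,2,4) → sorted (1,1,2,4): b_i ≤ i ∀i, a PF.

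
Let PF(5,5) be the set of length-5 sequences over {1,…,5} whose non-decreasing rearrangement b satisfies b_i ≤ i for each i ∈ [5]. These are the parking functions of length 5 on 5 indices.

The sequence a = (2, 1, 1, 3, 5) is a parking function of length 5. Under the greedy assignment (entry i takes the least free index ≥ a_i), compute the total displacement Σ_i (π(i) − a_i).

Σπ(i) = 1+…+5 = 15; Σa = 2+1+1+3+5 = 12; disp = 15−12 = 3.

3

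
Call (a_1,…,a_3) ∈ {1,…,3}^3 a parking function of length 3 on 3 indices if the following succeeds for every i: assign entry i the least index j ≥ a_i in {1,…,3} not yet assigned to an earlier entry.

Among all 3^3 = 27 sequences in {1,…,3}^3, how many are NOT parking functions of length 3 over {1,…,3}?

11

|PF| = 1·4^2 = 1·16 = 16 (Konheim–Weiss)
Check (3,3,2) → sorted (2,3,3): b_1=2>1, not a PF.
3^3 − 16 = 27 − 16 = 11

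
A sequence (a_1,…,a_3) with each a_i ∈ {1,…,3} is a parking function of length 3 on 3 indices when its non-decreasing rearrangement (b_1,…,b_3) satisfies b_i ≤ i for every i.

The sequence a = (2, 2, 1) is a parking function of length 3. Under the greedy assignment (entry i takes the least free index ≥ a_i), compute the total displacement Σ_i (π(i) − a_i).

Σπ = 3·4/2 = 6 (π permutes [3]); Σa = 2+2+1 = 5; disp = 6−5 = 1.

1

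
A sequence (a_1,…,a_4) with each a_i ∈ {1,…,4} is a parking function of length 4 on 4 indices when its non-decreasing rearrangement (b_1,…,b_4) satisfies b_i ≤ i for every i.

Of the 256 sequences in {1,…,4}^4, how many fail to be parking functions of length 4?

Count = (4−4+1)·(4+1)^(4−1) = 1×125 = 125 (Pollak)
Example (4,2,3,2) → sorted (2,2,3,4): b_1=2>1, not a PF.
4^4 − 125 = 256 − 125 = 131

131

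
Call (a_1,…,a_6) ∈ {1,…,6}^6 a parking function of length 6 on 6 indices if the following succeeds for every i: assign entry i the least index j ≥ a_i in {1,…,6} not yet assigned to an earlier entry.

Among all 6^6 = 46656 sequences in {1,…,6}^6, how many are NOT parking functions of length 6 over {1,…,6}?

29849

|PF| = (6+1−6)·(6+1)^{6−1} = 1 · 16807 = 16807 [KW]
Check (6,3,4,3,4,3) → sorted (3,3,3,4,4,6): b_1=3>1, not a PF.
6^6 − 16807 = 46656 − 16807 = 29849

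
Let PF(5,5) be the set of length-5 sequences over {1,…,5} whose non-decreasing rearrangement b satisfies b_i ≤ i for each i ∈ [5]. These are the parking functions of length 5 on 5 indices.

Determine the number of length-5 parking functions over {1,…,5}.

|PF(5,5)| = (5−5+1)·(5+1)^(5−1) = 1×1296 = 1296 (Pollak)
E.g. (1,1,1,2,3) → sorted (1,1,1,2,3): b_i ≤ i ∀i, a PF.

1296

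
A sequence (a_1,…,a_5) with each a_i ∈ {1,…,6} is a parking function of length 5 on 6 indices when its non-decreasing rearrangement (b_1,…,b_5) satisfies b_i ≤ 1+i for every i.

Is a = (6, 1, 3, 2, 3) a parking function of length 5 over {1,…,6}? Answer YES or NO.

Sorted: b = (1, 2, 3, 3, 6).
  b_1=1 ≤ 2
  b_2=2 ≤ 3
  b_3=3 ≤ 4
  b_4=3 ≤ 5
  b_5=6 ≤ 6
All bounds hold ⇒ YES

YES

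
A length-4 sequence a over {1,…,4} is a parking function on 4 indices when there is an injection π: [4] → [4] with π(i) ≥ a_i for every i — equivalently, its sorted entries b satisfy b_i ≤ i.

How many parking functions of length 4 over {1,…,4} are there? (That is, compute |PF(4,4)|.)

125

|PF(4,4)| = 1·5^3 = 1×125 = 125 (Pollak)
E.g. (1,3,2,3) → sorted (1,2,3,3): b_i ≤ i ∀i, a PF.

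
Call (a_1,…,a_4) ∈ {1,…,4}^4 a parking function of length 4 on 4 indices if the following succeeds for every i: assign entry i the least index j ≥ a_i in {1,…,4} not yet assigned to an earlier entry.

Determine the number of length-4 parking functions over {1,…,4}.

125

Count = (4−4+1)·(4+1)^(4−1) = 1·125 = 125
Example (1,2,4,3) → sorted (1,2,3,4): b_i ≤ i ∀i, a PF.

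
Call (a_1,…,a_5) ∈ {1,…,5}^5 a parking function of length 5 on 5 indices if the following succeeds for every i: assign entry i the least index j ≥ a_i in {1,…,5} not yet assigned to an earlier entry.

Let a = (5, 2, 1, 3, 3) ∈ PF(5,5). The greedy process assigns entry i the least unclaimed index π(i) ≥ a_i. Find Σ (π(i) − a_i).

Σπ(i) = 1+…+5 = 15; Σa = 5+2+1+3+3 = 14; disp = 15−14 = 1.

1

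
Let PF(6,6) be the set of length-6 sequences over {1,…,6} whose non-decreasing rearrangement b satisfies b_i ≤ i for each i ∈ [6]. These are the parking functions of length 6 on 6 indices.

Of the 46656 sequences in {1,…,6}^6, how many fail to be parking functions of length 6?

29849

|PF| = (6+1−6)·(6+1)^{6−1} = 1×16807 = 16807 [KW]
Check (4,3,6,6,3,6) → sorted (3,3,4,6,6,6): b_1=3>1, not a PF.
Total 46656; non-PF = 46656−16807 = 29849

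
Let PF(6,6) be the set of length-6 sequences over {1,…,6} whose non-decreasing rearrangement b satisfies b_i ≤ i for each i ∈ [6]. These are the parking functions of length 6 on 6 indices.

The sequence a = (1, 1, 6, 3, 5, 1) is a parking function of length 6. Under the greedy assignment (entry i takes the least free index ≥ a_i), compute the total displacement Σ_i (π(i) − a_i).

4

Σπ = 6·7/2 = 21 (π permutes [6]); Σa = 1+1+6+3+5+1 = 17; disp = 21−17 = 4.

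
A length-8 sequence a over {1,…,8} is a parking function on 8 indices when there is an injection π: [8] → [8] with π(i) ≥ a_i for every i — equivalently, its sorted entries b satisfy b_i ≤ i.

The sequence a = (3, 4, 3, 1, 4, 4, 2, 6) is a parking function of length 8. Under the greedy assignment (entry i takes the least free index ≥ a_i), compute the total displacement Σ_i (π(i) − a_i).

9

Σπ = 8·9/2 = 36 (π permutes [8]); Σa = 3+4+3+1+4+4+2+6 = 27; disp = 36−27 = 9.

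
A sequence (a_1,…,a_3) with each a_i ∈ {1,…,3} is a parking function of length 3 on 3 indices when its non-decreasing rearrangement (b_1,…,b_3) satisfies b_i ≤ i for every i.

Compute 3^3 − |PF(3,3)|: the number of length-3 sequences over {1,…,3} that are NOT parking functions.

|PF| = (3−3+1)·(3+1)^(3−1) = 1 · 16 = 16 (Konheim–Weiss)
Check (2,3,3) → sorted (2,3,3): b_1=2>1, not a PF.
Total 27; non-PF = 27−16 = 11

11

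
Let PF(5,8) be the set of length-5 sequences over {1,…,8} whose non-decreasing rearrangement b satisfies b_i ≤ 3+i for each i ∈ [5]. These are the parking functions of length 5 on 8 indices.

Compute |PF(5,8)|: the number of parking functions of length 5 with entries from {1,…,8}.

26244

Count = (8+1−5)·(8+1)^{5−1} = 4·6561 = 26244 (Konheim–Weiss)
One tuple (4,6,6,2,4) → sorted (2,4,4,6,6): b_i ≤ 3+i ∀i, a PF.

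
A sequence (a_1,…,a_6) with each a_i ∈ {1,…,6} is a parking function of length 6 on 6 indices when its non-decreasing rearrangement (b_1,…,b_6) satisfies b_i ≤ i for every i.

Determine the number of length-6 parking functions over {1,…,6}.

16807

|PF(6,6)| = (7−6)·7^(6−1) = 1·16807 = 16807 [KW]
Example (4,1,1,1,5,5) → sorted (1,1,1,4,5,5): b_i ≤ i ∀i, a PF.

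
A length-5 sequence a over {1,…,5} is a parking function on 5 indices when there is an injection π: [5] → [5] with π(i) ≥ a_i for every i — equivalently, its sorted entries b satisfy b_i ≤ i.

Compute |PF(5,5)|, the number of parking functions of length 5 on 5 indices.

|PF| = 1·6^4 = 1×1296 = 1296 (Konheim–Weiss)
Example (3,1,2,1,4) → sorted (1,1,2,3,4): b_i ≤ i ∀i, a PF.

1296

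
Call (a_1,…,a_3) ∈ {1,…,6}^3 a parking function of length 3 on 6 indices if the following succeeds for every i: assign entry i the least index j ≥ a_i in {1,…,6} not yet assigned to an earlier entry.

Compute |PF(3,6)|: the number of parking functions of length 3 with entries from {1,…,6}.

196

|PF| = 4·7^2 = 4×49 = 196
Example (4,3,2) → sorted (2,3,4): b_i ≤ 3+i ∀i, a PF.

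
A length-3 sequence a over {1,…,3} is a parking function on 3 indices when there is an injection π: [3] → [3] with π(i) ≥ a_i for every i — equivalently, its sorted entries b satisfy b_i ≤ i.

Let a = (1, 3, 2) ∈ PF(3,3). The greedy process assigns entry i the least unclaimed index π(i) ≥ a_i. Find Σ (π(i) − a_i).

Σπ = 3·4/2 = 6 (π permutes [3]); Σa = 1+3+2 = 6; disp = 6−6 = 0.

0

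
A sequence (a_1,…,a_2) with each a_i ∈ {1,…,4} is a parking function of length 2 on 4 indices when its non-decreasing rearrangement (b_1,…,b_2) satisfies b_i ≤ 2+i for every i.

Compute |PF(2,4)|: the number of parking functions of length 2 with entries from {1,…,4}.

Count = 3·5^1 = 3×5 = 15 [KW]
E.g. (1,1) → sorted (1,1): b_i ≤ 2+i ∀i, a PF.

15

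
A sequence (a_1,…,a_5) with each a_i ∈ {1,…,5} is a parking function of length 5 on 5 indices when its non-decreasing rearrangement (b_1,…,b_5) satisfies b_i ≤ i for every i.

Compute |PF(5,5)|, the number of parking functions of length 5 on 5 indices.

1296

Count = (6−5)·6^(5−1) = 1×1296 = 1296 (Pollak)
E.g. (3,2,1,2,4) → sorted (1,2,2,3,4): b_i ≤ i ∀i, a PF.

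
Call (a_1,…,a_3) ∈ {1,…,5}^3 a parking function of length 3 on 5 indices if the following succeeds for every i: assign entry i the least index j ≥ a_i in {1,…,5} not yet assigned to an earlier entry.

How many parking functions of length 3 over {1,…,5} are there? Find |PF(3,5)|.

108

|PF| = (6−3)·6^(3−1) = 3 · 36 = 108 [KW]
Check (3,2,2) → sorted (2,2,3): b_i ≤ 2+i ∀i, a PF.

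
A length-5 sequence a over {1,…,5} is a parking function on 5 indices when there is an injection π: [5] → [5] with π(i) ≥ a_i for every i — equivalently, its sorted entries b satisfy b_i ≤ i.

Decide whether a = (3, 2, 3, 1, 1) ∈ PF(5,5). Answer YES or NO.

Order a: b = (1, 1, 2, 3, 3).
  b_1=1 ≤ 1
  b_2=1 ≤ 2
  b_3=2 ≤ 3
  b_4=3 ≤ 4
  b_5=3 ≤ 5
All bounds hold ⇒ YES

YES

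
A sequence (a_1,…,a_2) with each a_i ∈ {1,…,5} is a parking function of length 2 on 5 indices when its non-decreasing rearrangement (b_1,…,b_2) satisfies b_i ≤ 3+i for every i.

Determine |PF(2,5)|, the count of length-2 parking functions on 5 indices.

24

|PF(2,5)| = (5−2+1)·(5+1)^(2−1) = 4·6 = 24 [KW]
Example (5,2) → sorted (2,5): b_i ≤ 3+i ∀i, a PF.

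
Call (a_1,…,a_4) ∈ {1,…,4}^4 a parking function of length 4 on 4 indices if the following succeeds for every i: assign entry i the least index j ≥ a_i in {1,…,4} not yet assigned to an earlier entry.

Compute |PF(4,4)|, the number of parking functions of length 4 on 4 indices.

125

|PF| = 1·5^3 = 1·125 = 125
E.g. (1,1,1,4) → sorted (1,1,1,4): b_i ≤ i ∀i, a PF.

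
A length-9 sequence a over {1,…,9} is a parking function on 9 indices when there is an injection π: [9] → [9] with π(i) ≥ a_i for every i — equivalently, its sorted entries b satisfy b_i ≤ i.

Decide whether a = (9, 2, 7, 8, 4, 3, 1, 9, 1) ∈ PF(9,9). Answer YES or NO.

Order a: b = (1, 1, 2, 3, 4, 7, 8, 9, 9).
  b_1=1 ≤ 1
  b_2=1 ≤ 2
  b_3=2 ≤ 3
  b_4=3 ≤ 4
  b_5=4 ≤ 5
  b_6=7 > 6
  fails at i=6 ⇒ NO

NO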